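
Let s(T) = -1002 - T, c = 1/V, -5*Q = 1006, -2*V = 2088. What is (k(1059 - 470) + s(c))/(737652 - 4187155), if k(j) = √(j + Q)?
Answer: 1046087/3601281132 - √9695/17247515 ≈ 0.00028477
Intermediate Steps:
V = -1044 (V = -½*2088 = -1044)
Q = -1006/5 (Q = -⅕*1006 = -1006/5 ≈ -201.20)
c = -1/1044 (c = 1/(-1044) = -1/1044 ≈ -0.00095785)
k(j) = √(-1006/5 + j) (k(j) = √(j - 1006/5) = √(-1006/5 + j))
(k(1059 - 470) + s(c))/(737652 - 4187155) = (√(-5030 + 25*(1059 - 470))/5 + (-1002 - 1*(-1/1044)))/(737652 - 4187155) = (√(-5030 + 25*589)/5 + (-1002 + 1/1044))/(-3449503) = (√(-5030 + 14725)/5 - 1046087/1044)*(-1/3449503) = (√9695/5 - 1046087/1044)*(-1/3449503) = (-1046087/1044 + √9695/5)*(-1/3449503) = 1046087/3601281132 - √9695/17247515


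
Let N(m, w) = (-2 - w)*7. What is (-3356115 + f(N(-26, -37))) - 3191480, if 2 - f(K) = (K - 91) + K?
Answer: -6547992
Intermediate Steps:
N(m, w) = -14 - 7*w
f(K) = 93 - 2*K (f(K) = 2 - ((K - 91) + K) = 2 - ((-91 + K) + K) = 2 - (-91 + 2*K) = 2 + (91 - 2*K) = 93 - 2*K)
(-3356115 + f(N(-26, -37))) - 3191480 = (-3356115 + (93 - 2*(-14 - 7*(-37)))) - 3191480 = (-3356115 + (93 - 2*(-14 + 259))) - 3191480 = (-3356115 + (93 - 2*245)) - 3191480 = (-3356115 + (93 - 490)) - 3191480 = (-3356115 - 397) - 3191480 = -3356512 - 3191480 = -6547992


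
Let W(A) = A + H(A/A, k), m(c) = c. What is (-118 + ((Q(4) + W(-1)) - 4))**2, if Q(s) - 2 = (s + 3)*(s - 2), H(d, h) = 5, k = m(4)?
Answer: 10404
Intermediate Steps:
k = 4
W(A) = 5 + A (W(A) = A + 5 = 5 + A)
Q(s) = 2 + (-2 + s)*(3 + s) (Q(s) = 2 + (s + 3)*(s - 2) = 2 + (3 + s)*(-2 + s) = 2 + (-2 + s)*(3 + s))
(-118 + ((Q(4) + W(-1)) - 4))**2 = (-118 + (((-4 + 4 + 4**2) + (5 - 1)) - 4))**2 = (-118 + (((-4 + 4 + 16) + 4) - 4))**2 = (-118 + ((16 + 4) - 4))**2 = (-118 + (20 - 4))**2 = (-118 + 16)**2 = (-102)**2 = 10404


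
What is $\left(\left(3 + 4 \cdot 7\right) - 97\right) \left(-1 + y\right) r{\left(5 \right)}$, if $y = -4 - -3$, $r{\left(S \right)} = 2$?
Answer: $264$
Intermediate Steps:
$y = -1$ ($y = -4 + 3 = -1$)
$\left(\left(3 + 4 \cdot 7\right) - 97\right) \left(-1 + y\right) r{\left(5 \right)} = \left(\left(3 + 4 \cdot 7\right) - 97\right) \left(-1 - 1\right) 2 = \left(\left(3 + 28\right) - 97\right) \left(\left(-2\right) 2\right) = \left(31 - 97\right) \left(-4\right) = \left(-66\right) \left(-4\right) = 264$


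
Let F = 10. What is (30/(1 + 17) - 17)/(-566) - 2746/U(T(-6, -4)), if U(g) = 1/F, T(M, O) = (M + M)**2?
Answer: -23313517/849 ≈ -27460.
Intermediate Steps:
T(M, O) = 4*M**2 (T(M, O) = (2*M)**2 = 4*M**2)
U(g) = 1/10
(30/(1 + 17) - 17)/(-566) - 2746/U(T(-6, -4)) = (30/(1 + 17) - 17)/(-566) - 2746/1/10 = (30/18 - 17)*(-1/566) - 2746*10 = ((1/18)*30 - 17)*(-1/566) - 27460 = (5/3 - 17)*(-1/566) - 27460 = -46/3*(-1/566) - 27460 = 23/849 - 27460 = -23313517/849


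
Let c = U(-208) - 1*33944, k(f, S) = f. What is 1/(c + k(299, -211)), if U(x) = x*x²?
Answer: -1/9032557 ≈ -1.1071e-7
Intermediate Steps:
U(x) = x³
c = -9032856 (c = (-208)³ - 1*33944 = -8998912 - 33944 = -9032856)
1/(c + k(299, -211)) = 1/(-9032856 + 299) = 1/(-9032557) = -1/9032557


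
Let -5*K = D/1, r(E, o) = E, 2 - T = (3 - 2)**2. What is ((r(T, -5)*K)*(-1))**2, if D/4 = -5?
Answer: 16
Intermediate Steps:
D = -20 (D = 4*(-5) = -20)
T = 1 (T = 2 - (3 - 2)**2 = 2 - 1*1**2 = 2 - 1*1 = 2 - 1 = 1)
K = 4 (K = -(-4)/1 = -(-4) = -1/5*(-20) = 4)
((r(T, -5)*K)*(-1))**2 = ((1*4)*(-1))**2 = (4*(-1))**2 = (-4)**2 = 16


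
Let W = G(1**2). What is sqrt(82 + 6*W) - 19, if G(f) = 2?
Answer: -19 + sqrt(94) ≈ -9.3046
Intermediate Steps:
W = 2
sqrt(82 + 6*W) - 19 = sqrt(82 + 6*2) - 19 = sqrt(82 + 12) - 19 = sqrt(94) - 19 = -19 + sqrt(94)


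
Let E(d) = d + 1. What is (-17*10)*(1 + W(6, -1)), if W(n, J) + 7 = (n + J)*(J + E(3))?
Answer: -1530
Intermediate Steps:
E(d) = 1 + d
W(n, J) = -7 + (4 + J)*(J + n) (W(n, J) = -7 + (n + J)*(J + (1 + 3)) = -7 + (J + n)*(J + 4) = -7 + (J + n)*(4 + J) = -7 + (4 + J)*(J + n))
(-17*10)*(1 + W(6, -1)) = (-17*10)*(1 + (-7 + (-1)² + 4*(-1) + 4*6 - 1*6)) = -170*(1 + (-7 + 1 - 4 + 24 - 6)) = -170*(1 + 8) = -170*9 = -1530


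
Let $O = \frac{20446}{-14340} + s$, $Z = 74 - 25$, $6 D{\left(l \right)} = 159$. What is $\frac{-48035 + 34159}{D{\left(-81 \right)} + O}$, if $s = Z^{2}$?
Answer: $- \frac{12436365}{2174369} \approx -5.7195$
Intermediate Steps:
$D{\left(l \right)} = \frac{53}{2}$ ($D{\left(l \right)} = \frac{1}{6} \cdot 159 = \frac{53}{2}$)
$Z = 49$ ($Z = 74 - 25 = 49$)
$s = 2401$ ($s = 49^{2} = 2401$)
$O = \frac{17204947}{7170}$ ($O = \frac{20446}{-14340} + 2401 = 20446 \left(- \frac{1}{14340}\right) + 2401 = - \frac{10223}{7170} + 2401 = \frac{17204947}{7170} \approx 2399.6$)
$\frac{-48035 + 34159}{D{\left(-81 \right)} + O} = \frac{-48035 + 34159}{\frac{53}{2} + \frac{17204947}{7170}} = - \frac{13876}{\frac{8697476}{3585}} = \left(-13876\right) \frac{3585}{8697476} = - \frac{12436365}{2174369}$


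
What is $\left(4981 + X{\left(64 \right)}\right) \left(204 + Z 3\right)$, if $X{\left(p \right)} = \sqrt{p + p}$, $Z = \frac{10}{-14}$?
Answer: $\frac{7038153}{7} + \frac{11304 \sqrt{2}}{7} \approx 1.0077 \cdot 10^{6}$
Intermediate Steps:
$Z = - \frac{5}{7}$ ($Z = 10 \left(- \frac{1}{14}\right) = - \frac{5}{7} \approx -0.71429$)
$X{\left(p \right)} = \sqrt{2} \sqrt{p}$ ($X{\left(p \right)} = \sqrt{2 p} = \sqrt{2} \sqrt{p}$)
$\left(4981 + X{\left(64 \right)}\right) \left(204 + Z 3\right) = \left(4981 + \sqrt{2} \sqrt{64}\right) \left(204 - \frac{15}{7}\right) = \left(4981 + \sqrt{2} \cdot 8\right) \left(204 - \frac{15}{7}\right) = \left(4981 + 8 \sqrt{2}\right) \frac{1413}{7} = \frac{7038153}{7} + \frac{11304 \sqrt{2}}{7}$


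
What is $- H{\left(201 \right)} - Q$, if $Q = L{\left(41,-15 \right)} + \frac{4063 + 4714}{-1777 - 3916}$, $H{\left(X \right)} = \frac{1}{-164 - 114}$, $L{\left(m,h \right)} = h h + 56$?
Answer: $- \frac{442280075}{1582654} \approx -279.45$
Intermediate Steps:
$L{\left(m,h \right)} = 56 + h^{2}$ ($L{\left(m,h \right)} = h^{2} + 56 = 56 + h^{2}$)
$H{\left(X \right)} = - \frac{1}{278}$ ($H{\left(X \right)} = \frac{1}{-278} = - \frac{1}{278}$)
$Q = \frac{1590956}{5693}$ ($Q = \left(56 + \left(-15\right)^{2}\right) + \frac{4063 + 4714}{-1777 - 3916} = \left(56 + 225\right) + \frac{8777}{-5693} = 281 + 8777 \left(- \frac{1}{5693}\right) = 281 - \frac{8777}{5693} = \frac{1590956}{5693} \approx 279.46$)
$- H{\left(201 \right)} - Q = \left(-1\right) \left(- \frac{1}{278}\right) - \frac{1590956}{5693} = \frac{1}{278} - \frac{1590956}{5693} = - \frac{442280075}{1582654}$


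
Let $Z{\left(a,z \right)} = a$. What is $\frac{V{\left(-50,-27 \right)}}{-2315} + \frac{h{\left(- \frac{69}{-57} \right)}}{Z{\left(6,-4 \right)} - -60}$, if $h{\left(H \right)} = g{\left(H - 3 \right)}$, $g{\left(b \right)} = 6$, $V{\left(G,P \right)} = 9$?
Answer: $\frac{2216}{25465} \approx 0.087021$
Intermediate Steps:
$h{\left(H \right)} = 6$
$\frac{V{\left(-50,-27 \right)}}{-2315} + \frac{h{\left(- \frac{69}{-57} \right)}}{Z{\left(6,-4 \right)} - -60} = \frac{9}{-2315} + \frac{6}{6 - -60} = 9 \left(- \frac{1}{2315}\right) + \frac{6}{6 + 60} = - \frac{9}{2315} + \frac{6}{66} = - \frac{9}{2315} + 6 \cdot \frac{1}{66} = - \frac{9}{2315} + \frac{1}{11} = \frac{2216}{25465}$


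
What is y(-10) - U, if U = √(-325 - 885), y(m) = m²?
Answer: 100 - 11*I*√10 ≈ 100.0 - 34.785*I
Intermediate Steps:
U = 11*I*√10 (U = √(-1210) = 11*I*√10 ≈ 34.785*I)
y(-10) - U = (-10)² - 11*I*√10 = 100 - 11*I*√10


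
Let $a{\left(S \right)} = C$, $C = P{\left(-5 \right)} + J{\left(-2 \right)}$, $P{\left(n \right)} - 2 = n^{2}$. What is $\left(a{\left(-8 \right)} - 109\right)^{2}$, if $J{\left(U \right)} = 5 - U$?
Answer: $5625$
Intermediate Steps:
$P{\left(n \right)} = 2 + n^{2}$
$C = 34$ ($C = \left(2 + \left(-5\right)^{2}\right) + \left(5 - -2\right) = \left(2 + 25\right) + \left(5 + 2\right) = 27 + 7 = 34$)
$a{\left(S \right)} = 34$
$\left(a{\left(-8 \right)} - 109\right)^{2} = \left(34 - 109\right)^{2} = \left(-75\right)^{2} = 5625$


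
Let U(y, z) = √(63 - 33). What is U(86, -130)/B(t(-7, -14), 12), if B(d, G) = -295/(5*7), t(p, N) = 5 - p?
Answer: -7*√30/59 ≈ -0.64984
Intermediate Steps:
U(y, z) = √30
B(d, G) = -59/7 (B(d, G) = -295/35 = -295*1/35 = -59/7)
U(86, -130)/B(t(-7, -14), 12) = √30/(-59/7) = √30*(-7/59) = -7*√30/59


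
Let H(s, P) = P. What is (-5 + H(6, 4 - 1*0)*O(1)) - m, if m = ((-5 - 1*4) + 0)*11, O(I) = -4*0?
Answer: 94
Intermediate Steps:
O(I) = 0
m = -99 (m = ((-5 - 4) + 0)*11 = (-9 + 0)*11 = -9*11 = -99)
(-5 + H(6, 4 - 1*0)*O(1)) - m = (-5 + (4 - 1*0)*0) - 1*(-99) = (-5 + (4 + 0)*0) + 99 = (-5 + 4*0) + 99 = (-5 + 0) + 99 = -5 + 99 = 94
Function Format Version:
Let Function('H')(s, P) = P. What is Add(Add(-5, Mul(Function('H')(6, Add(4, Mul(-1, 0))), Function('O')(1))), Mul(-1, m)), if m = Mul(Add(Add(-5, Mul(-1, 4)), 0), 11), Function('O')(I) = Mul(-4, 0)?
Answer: 94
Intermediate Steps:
Function('O')(I) = 0
m = -99 (m = Mul(Add(Add(-5, -4), 0), 11) = Mul(Add(-9, 0), 11) = Mul(-9, 11) = -99)
Add(Add(-5, Mul(Function('H')(6, Add(4, Mul(-1, 0))), Function('O')(1))), Mul(-1, m)) = Add(Add(-5, Mul(Add(4, Mul(-1, 0)), 0)), Mul(-1, -99)) = Add(Add(-5, Mul(Add(4, 0), 0)), 99) = Add(Add(-5, Mul(4, 0)), 99) = Add(Add(-5, 0), 99) = Add(-5, 99) = 94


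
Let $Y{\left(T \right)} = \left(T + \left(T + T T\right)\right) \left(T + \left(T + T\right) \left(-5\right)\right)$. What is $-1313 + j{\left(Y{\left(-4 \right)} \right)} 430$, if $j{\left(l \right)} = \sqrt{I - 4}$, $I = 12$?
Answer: $-1313 + 860 \sqrt{2} \approx -96.776$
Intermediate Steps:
$Y{\left(T \right)} = - 9 T \left(T^{2} + 2 T\right)$ ($Y{\left(T \right)} = \left(T + \left(T + T^{2}\right)\right) \left(T + 2 T \left(-5\right)\right) = \left(T^{2} + 2 T\right) \left(T - 10 T\right) = \left(T^{2} + 2 T\right) \left(- 9 T\right) = - 9 T \left(T^{2} + 2 T\right)$)
$j{\left(l \right)} = 2 \sqrt{2}$ ($j{\left(l \right)} = \sqrt{12 - 4} = \sqrt{8} = 2 \sqrt{2}$)
$-1313 + j{\left(Y{\left(-4 \right)} \right)} 430 = -1313 + 2 \sqrt{2} \cdot 430 = -1313 + 860 \sqrt{2}$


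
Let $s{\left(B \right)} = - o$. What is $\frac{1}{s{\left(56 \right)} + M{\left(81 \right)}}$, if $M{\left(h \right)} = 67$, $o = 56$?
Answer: $\frac{1}{11} \approx 0.090909$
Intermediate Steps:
$s{\left(B \right)} = -56$ ($s{\left(B \right)} = \left(-1\right) 56 = -56$)
$\frac{1}{s{\left(56 \right)} + M{\left(81 \right)}} = \frac{1}{-56 + 67} = \frac{1}{11}$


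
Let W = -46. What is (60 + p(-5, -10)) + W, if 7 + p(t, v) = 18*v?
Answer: -173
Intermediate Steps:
p(t, v) = -7 + 18*v
(60 + p(-5, -10)) + W = (60 + (-7 + 18*(-10))) - 46 = (60 + (-7 - 180)) - 46 = (60 - 187) - 46 = -127 - 46 = -173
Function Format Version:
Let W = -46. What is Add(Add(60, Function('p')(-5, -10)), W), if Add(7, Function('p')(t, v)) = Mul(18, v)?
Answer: -173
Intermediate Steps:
Function('p')(t, v) = Add(-7, Mul(18, v))
Add(Add(60, Function('p')(-5, -10)), W) = Add(Add(60, Add(-7, Mul(18, -10))), -46) = Add(Add(60, Add(-7, -180)), -46) = Add(Add(60, -187), -46) = Add(-127, -46) = -173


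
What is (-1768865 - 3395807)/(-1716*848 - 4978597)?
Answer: 5164672/6433765 ≈ 0.80274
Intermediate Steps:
(-1768865 - 3395807)/(-1716*848 - 4978597) = -5164672/(-1455168 - 4978597) = -5164672/(-6433765) = -5164672*(-1/6433765) = 5164672/6433765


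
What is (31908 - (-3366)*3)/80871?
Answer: 14002/26957 ≈ 0.51942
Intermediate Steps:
(31908 - (-3366)*3)/80871 = (31908 - 1*(-10098))*(1/80871) = (31908 + 10098)*(1/80871) = 42006*(1/80871) = 14002/26957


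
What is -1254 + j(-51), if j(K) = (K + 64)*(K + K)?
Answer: -2580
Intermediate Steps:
j(K) = 2*K*(64 + K) (j(K) = (64 + K)*(2*K) = 2*K*(64 + K))
-1254 + j(-51) = -1254 + 2*(-51)*(64 - 51) = -1254 + 2*(-51)*13 = -1254 - 1326 = -2580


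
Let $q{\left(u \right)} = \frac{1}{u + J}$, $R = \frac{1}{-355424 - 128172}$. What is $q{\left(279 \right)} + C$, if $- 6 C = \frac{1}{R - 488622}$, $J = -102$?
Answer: $\frac{78769970265}{13941443038067} \approx 0.0056501$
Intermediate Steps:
$R = - \frac{1}{483596}$ ($R = \frac{1}{-483596} = - \frac{1}{483596} \approx -2.0678 \cdot 10^{-6}$)
$C = \frac{241798}{708886934139}$ ($C = - \frac{1}{6 \left(- \frac{1}{483596} - 488622\right)} = - \frac{1}{6 \left(- \frac{236295644713}{483596}\right)} = \left(- \frac{1}{6}\right) \left(- \frac{483596}{236295644713}\right) = \frac{241798}{708886934139} \approx 3.411 \cdot 10^{-7}$)
$q{\left(u \right)} = \frac{1}{-102 + u}$ ($q{\left(u \right)} = \frac{1}{u - 102} = \frac{1}{-102 + u}$)
$q{\left(279 \right)} + C = \frac{1}{-102 + 279} + \frac{241798}{708886934139} = \frac{1}{177} + \frac{241798}{708886934139} = \frac{78769970265}{13941443038067}$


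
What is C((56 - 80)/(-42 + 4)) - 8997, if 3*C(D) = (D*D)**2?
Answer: -1172491125/130321 ≈ -8997.0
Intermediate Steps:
C(D) = D**4/3 (C(D) = (D*D)**2/3 = (D**2)**2/3 = D**4/3)
C((56 - 80)/(-42 + 4)) - 8997 = ((56 - 80)/(-42 + 4))**4/3 - 8997 = (-24/(-38))**4/3 - 8997 = (-24*(-1/38))**4/3 - 8997 = (12/19)**4/3 - 8997 = (1/3)*(20736/130321) - 8997 = 6912/130321 - 8997 = -1172491125/130321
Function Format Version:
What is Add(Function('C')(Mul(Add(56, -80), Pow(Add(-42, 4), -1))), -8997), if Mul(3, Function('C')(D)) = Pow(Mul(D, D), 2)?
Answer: Rational(-1172491125, 130321) ≈ -8997.0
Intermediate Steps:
Function('C')(D) = Mul(Rational(1, 3), Pow(D, 4)) (Function('C')(D) = Mul(Rational(1, 3), Pow(Mul(D, D), 2)) = Mul(Rational(1, 3), Pow(Pow(D, 2), 2)) = Mul(Rational(1, 3), Pow(D, 4)))
Add(Function('C')(Mul(Add(56, -80), Pow(Add(-42, 4), -1))), -8997) = Add(Mul(Rational(1, 3), Pow(Mul(Add(56, -80), Pow(Add(-42, 4), -1)), 4)), -8997) = Add(Mul(Rational(1, 3), Pow(Mul(-24, Pow(-38, -1)), 4)), -8997) = Add(Mul(Rational(1, 3), Pow(Mul(-24, Rational(-1, 38)), 4)), -8997) = Add(Mul(Rational(1, 3), Pow(Rational(12, 19), 4)), -8997) = Add(Mul(Rational(1, 3), Rational(20736, 130321)), -8997) = Add(Rational(6912, 130321), -8997) = Rational(-1172491125, 130321)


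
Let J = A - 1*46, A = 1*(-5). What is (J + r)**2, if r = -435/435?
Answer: 2704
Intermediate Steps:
A = -5
r = -1 (r = -435*1/435 = -1)
J = -51 (J = -5 - 1*46 = -5 - 46 = -51)
(J + r)**2 = (-51 - 1)**2 = (-52)**2 = 2704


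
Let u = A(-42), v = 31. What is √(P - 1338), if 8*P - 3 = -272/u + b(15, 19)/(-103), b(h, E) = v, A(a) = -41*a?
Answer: I*√42081745508103/177366 ≈ 36.574*I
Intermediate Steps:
u = 1722 (u = -41*(-42) = 1722)
b(h, E) = 31
P = 112675/354732 (P = 3/8 + (-272/1722 + 31/(-103))/8 = 3/8 + (-272*1/1722 + 31*(-1/103))/8 = 3/8 + (-136/861 - 31/103)/8 = 3/8 + (⅛)*(-40699/88683) = 3/8 - 40699/709464 = 112675/354732 ≈ 0.31763)
√(P - 1338) = √(112675/354732 - 1338) = √(-474518741/354732) = I*√42081745508103/177366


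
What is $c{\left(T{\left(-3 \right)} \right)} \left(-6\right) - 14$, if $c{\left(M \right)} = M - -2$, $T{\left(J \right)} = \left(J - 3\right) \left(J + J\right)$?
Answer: $-242$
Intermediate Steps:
$T{\left(J \right)} = 2 J \left(-3 + J\right)$ ($T{\left(J \right)} = \left(-3 + J\right) 2 J = 2 J \left(-3 + J\right)$)
$c{\left(M \right)} = 2 + M$ ($c{\left(M \right)} = M + 2 = 2 + M$)
$c{\left(T{\left(-3 \right)} \right)} \left(-6\right) - 14 = \left(2 + 2 \left(-3\right) \left(-3 - 3\right)\right) \left(-6\right) - 14 = \left(2 + 2 \left(-3\right) \left(-6\right)\right) \left(-6\right) - 14 = \left(2 + 36\right) \left(-6\right) - 14 = 38 \left(-6\right) - 14 = -228 - 14 = -242$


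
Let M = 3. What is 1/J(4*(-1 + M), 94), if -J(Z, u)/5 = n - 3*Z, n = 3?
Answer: 1/105 ≈ 0.0095238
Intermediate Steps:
J(Z, u) = -15 + 15*Z (J(Z, u) = -5*(3 - 3*Z) = -15 + 15*Z)
1/J(4*(-1 + M), 94) = 1/(-15 + 15*(4*(-1 + 3))) = 1/(-15 + 15*(4*2)) = 1/(-15 + 15*8) = 1/(-15 + 120) = 1/105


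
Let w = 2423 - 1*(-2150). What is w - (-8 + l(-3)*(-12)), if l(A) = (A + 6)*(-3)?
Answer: 4473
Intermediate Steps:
w = 4573 (w = 2423 + 2150 = 4573)
l(A) = -18 - 3*A (l(A) = (6 + A)*(-3) = -18 - 3*A)
w - (-8 + l(-3)*(-12)) = 4573 - (-8 + (-18 - 3*(-3))*(-12)) = 4573 - (-8 + (-18 + 9)*(-12)) = 4573 - (-8 - 9*(-12)) = 4573 - (-8 + 108) = 4573 - 1*100 = 4573 - 100 = 4473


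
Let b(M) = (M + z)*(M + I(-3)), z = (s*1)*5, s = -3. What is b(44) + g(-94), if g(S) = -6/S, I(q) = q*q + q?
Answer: 68153/47 ≈ 1450.1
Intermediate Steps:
I(q) = q + q**2 (I(q) = q**2 + q = q + q**2)
z = -15 (z = -3*1*5 = -3*5 = -15)
b(M) = (-15 + M)*(6 + M) (b(M) = (M - 15)*(M - 3*(1 - 3)) = (-15 + M)*(M - 3*(-2)) = (-15 + M)*(M + 6) = (-15 + M)*(6 + M))
b(44) + g(-94) = (-90 + 44**2 - 9*44) - 6/(-94) = (-90 + 1936 - 396) - 6*(-1/94) = 1450 + 3/47 = 68153/47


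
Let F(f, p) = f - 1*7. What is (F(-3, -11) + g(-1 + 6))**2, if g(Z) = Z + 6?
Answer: 1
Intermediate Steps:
F(f, p) = -7 + f (F(f, p) = f - 7 = -7 + f)
g(Z) = 6 + Z
(F(-3, -11) + g(-1 + 6))**2 = ((-7 - 3) + (6 + (-1 + 6)))**2 = (-10 + (6 + 5))**2 = (-10 + 11)**2 = 1**2 = 1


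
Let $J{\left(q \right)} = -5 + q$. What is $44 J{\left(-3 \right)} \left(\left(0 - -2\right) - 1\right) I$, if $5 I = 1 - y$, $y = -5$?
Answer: $- \frac{2112}{5} \approx -422.4$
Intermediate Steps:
$I = \frac{6}{5}$ ($I = \frac{1 - -5}{5} = \frac{1 + 5}{5} = \frac{1}{5} \cdot 6 = \frac{6}{5} \approx 1.2$)
$44 J{\left(-3 \right)} \left(\left(0 - -2\right) - 1\right) I = 44 \left(-5 - 3\right) \left(\left(0 - -2\right) - 1\right) \frac{6}{5} = 44 \left(-8\right) \left(\left(0 + 2\right) - 1\right) \frac{6}{5} = - 352 \left(2 - 1\right) \frac{6}{5} = - 352 \cdot 1 \cdot \frac{6}{5} = \left(-352\right) \frac{6}{5} = - \frac{2112}{5}$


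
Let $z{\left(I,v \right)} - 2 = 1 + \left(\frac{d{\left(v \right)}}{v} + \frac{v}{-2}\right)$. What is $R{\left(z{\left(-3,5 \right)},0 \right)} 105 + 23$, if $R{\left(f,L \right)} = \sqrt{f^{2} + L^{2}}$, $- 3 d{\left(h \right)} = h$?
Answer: $\frac{81}{2} \approx 40.5$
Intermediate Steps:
$d{\left(h \right)} = - \frac{h}{3}$
$z{\left(I,v \right)} = \frac{8}{3} - \frac{v}{2}$ ($z{\left(I,v \right)} = 2 + \left(1 + \left(\frac{\left(- \frac{1}{3}\right) v}{v} + \frac{v}{-2}\right)\right) = 2 + \left(1 + \left(- \frac{1}{3} + v \left(- \frac{1}{2}\right)\right)\right) = 2 + \left(1 - \left(\frac{1}{3} + \frac{v}{2}\right)\right) = 2 - \left(- \frac{2}{3} + \frac{v}{2}\right) = \frac{8}{3} - \frac{v}{2}$)
$R{\left(f,L \right)} = \sqrt{L^{2} + f^{2}}$
$R{\left(z{\left(-3,5 \right)},0 \right)} 105 + 23 = \sqrt{0^{2} + \left(\frac{8}{3} - \frac{5}{2}\right)^{2}} \cdot 105 + 23 = \sqrt{0 + \left(\frac{8}{3} - \frac{5}{2}\right)^{2}} \cdot 105 + 23 = \sqrt{0 + \left(\frac{1}{6}\right)^{2}} \cdot 105 + 23 = \sqrt{0 + \frac{1}{36}} \cdot 105 + 23 = \sqrt{\frac{1}{36}} \cdot 105 + 23 = \frac{1}{6} \cdot 105 + 23 = \frac{35}{2} + 23 = \frac{81}{2}$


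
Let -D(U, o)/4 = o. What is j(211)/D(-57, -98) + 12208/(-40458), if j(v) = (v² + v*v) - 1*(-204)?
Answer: 901482283/3964884 ≈ 227.37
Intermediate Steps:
D(U, o) = -4*o
j(v) = 204 + 2*v² (j(v) = (v² + v²) + 204 = 2*v² + 204 = 204 + 2*v²)
j(211)/D(-57, -98) + 12208/(-40458) = (204 + 2*211²)/((-4*(-98))) + 12208/(-40458) = (204 + 2*44521)/392 + 12208*(-1/40458) = (204 + 89042)*(1/392) - 6104/20229 = 89246*(1/392) - 6104/20229 = 44623/196 - 6104/20229 = 901482283/3964884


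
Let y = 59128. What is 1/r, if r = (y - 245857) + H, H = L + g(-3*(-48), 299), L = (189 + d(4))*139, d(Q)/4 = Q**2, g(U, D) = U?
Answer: -1/151418 ≈ -6.6042e-6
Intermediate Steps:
d(Q) = 4*Q**2
L = 35167 (L = (189 + 4*4**2)*139 = (189 + 4*16)*139 = (189 + 64)*139 = 253*139 = 35167)
H = 35311 (H = 35167 - 3*(-48) = 35167 + 144 = 35311)
r = -151418 (r = (59128 - 245857) + 35311 = -186729 + 35311 = -151418)
1/r = 1/(-151418) = -1/151418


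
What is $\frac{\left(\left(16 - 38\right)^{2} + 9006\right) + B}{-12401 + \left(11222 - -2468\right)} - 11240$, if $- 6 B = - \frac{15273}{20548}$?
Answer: $- \frac{595023636429}{52972744} \approx -11233.0$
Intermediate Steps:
$B = \frac{5091}{41096}$ ($B = - \frac{\left(-15273\right) \frac{1}{20548}}{6} = \left(- \frac{1}{6}\right) \left(- \frac{15273}{20548}\right) = \frac{5091}{41096} \approx 0.12388$)
$\frac{\left(\left(16 - 38\right)^{2} + 9006\right) + B}{-12401 + \left(11222 - -2468\right)} - 11240 = \frac{\left(\left(16 - 38\right)^{2} + 9006\right) + \frac{5091}{41096}}{-12401 + \left(11222 - -2468\right)} - 11240 = \frac{\left(\left(-22\right)^{2} + 9006\right) + \frac{5091}{41096}}{-12401 + \left(11222 + 2468\right)} - 11240 = \frac{\left(484 + 9006\right) + \frac{5091}{41096}}{-12401 + 13690} - 11240 = \frac{9490 + \frac{5091}{41096}}{1289} - 11240 = \frac{390006131}{41096} \cdot \frac{1}{1289} - 11240 = \frac{390006131}{52972744} - 11240 = - \frac{595023636429}{52972744}$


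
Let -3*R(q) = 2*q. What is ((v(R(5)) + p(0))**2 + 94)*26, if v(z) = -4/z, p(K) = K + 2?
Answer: 67756/25 ≈ 2710.2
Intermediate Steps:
p(K) = 2 + K
R(q) = -2*q/3
((v(R(5)) + p(0))**2 + 94)*26 = ((-4/((-2/3*5)) + (2 + 0))**2 + 94)*26 = ((-4/(-10/3) + 2)**2 + 94)*26 = ((-4*(-3/10) + 2)**2 + 94)*26 = ((6/5 + 2)**2 + 94)*26 = ((16/5)**2 + 94)*26 = (256/25 + 94)*26 = (2606/25)*26 = 67756/25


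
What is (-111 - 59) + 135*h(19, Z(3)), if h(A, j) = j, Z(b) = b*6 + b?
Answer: 2665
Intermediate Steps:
Z(b) = 7*b (Z(b) = 6*b + b = 7*b)
(-111 - 59) + 135*h(19, Z(3)) = (-111 - 59) + 135*(7*3) = -170 + 135*21 = -170 + 2835 = 2665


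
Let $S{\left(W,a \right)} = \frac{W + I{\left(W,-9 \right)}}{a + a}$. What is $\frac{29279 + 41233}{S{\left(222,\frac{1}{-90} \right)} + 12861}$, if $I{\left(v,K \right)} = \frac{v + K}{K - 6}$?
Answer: $\frac{904}{45} \approx 20.089$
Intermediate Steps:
$I{\left(v,K \right)} = \frac{K + v}{-6 + K}$
$S{\left(W,a \right)} = \frac{\frac{3}{5} + \frac{14 W}{15}}{2 a}$ ($S{\left(W,a \right)} = \frac{W + \frac{-9 + W}{-6 - 9}}{a + a} = \frac{W + \frac{-9 + W}{-15}}{2 a} = \left(W - \frac{-9 + W}{15}\right) \frac{1}{2 a} = \left(W - \left(- \frac{3}{5} + \frac{W}{15}\right)\right) \frac{1}{2 a} = \left(\frac{3}{5} + \frac{14 W}{15}\right) \frac{1}{2 a} = \frac{\frac{3}{5} + \frac{14 W}{15}}{2 a}$)
$\frac{29279 + 41233}{S{\left(222,\frac{1}{-90} \right)} + 12861} = \frac{29279 + 41233}{\frac{9 + 14 \cdot 222}{30 \frac{1}{-90}} + 12861} = \frac{70512}{\frac{9 + 3108}{30 \left(- \frac{1}{90}\right)} + 12861} = \frac{70512}{\frac{1}{30} \left(-90\right) 3117 + 12861} = \frac{70512}{-9351 + 12861} = \frac{70512}{3510} = 70512 \cdot \frac{1}{3510} = \frac{904}{45}$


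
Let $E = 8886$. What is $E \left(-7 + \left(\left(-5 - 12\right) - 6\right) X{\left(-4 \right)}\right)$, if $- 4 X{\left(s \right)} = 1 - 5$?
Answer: $-266580$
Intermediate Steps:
$X{\left(s \right)} = 1$ ($X{\left(s \right)} = - \frac{1 - 5}{4} = \left(- \frac{1}{4}\right) \left(-4\right) = 1$)
$E \left(-7 + \left(\left(-5 - 12\right) - 6\right) X{\left(-4 \right)}\right) = 8886 \left(-7 + \left(\left(-5 - 12\right) - 6\right) 1\right) = 8886 \left(-7 + \left(-17 - 6\right) 1\right) = 8886 \left(-7 - 23\right) = 8886 \left(-30\right) = -266580$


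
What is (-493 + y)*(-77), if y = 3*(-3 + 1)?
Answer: 38423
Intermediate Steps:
y = -6 (y = 3*(-2) = -6)
(-493 + y)*(-77) = (-493 - 6)*(-77) = -499*(-77) = 38423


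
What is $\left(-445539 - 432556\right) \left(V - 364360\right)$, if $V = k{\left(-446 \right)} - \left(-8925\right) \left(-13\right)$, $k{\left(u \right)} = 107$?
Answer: $421729710410$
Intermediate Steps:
$V = -115918$ ($V = 107 - \left(-8925\right) \left(-13\right) = 107 - 116025 = -115918$)
$\left(-445539 - 432556\right) \left(V - 364360\right) = \left(-445539 - 432556\right) \left(-115918 - 364360\right) = \left(-878095\right) \left(-480278\right) = 421729710410$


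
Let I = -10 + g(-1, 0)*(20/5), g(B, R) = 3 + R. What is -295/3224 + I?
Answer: 6153/3224 ≈ 1.9085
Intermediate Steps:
I = 2 (I = -10 + (3 + 0)*(20/5) = -10 + 3*(20*(⅕)) = -10 + 3*4 = -10 + 12 = 2)
-295/3224 + I = -295/3224 + 2 = 6153/3224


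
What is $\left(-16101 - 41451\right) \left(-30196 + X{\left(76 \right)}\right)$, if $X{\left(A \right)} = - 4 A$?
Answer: $1755336000$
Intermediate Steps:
$\left(-16101 - 41451\right) \left(-30196 + X{\left(76 \right)}\right) = \left(-16101 - 41451\right) \left(-30196 - 304\right) = - 57552 \left(-30196 - 304\right) = \left(-57552\right) \left(-30500\right) = 1755336000$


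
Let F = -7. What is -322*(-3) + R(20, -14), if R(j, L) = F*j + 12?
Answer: 838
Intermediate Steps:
R(j, L) = 12 - 7*j (R(j, L) = -7*j + 12 = 12 - 7*j)
-322*(-3) + R(20, -14) = -322*(-3) + (12 - 7*20) = 966 + (12 - 140) = 966 - 128 = 838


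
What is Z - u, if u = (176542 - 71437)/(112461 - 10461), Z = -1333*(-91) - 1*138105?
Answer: -114260607/6800 ≈ -16803.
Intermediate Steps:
Z = -16802 (Z = 121303 - 138105 = -16802)
u = 7007/6800 (u = 105105/102000 = 105105*(1/102000) = 7007/6800 ≈ 1.0304)
Z - u = -16802 - 1*7007/6800 = -16802 - 7007/6800 = -114260607/6800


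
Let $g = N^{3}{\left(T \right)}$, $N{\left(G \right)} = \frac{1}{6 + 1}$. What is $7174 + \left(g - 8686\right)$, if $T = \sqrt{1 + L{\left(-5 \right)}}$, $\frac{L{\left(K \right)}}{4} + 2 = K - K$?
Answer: $- \frac{518615}{343} \approx -1512.0$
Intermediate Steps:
$L{\left(K \right)} = -8$ ($L{\left(K \right)} = -8 + 4 \left(K - K\right) = -8 + 4 \cdot 0 = -8 + 0 = -8$)
$T = i \sqrt{7}$ ($T = \sqrt{1 - 8} = \sqrt{-7} = i \sqrt{7} \approx 2.6458 i$)
$N{\left(G \right)} = \frac{1}{7}$
$g = \frac{1}{343}$ ($g = \left(\frac{1}{7}\right)^{3} = \frac{1}{343} \approx 0.0029155$)
$7174 + \left(g - 8686\right) = 7174 + \left(\frac{1}{343} - 8686\right) = 7174 - \frac{2979297}{343} = - \frac{518615}{343}$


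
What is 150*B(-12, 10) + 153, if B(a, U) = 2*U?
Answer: 3153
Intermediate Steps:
150*B(-12, 10) + 153 = 150*(2*10) + 153 = 150*20 + 153 = 3000 + 153 = 3153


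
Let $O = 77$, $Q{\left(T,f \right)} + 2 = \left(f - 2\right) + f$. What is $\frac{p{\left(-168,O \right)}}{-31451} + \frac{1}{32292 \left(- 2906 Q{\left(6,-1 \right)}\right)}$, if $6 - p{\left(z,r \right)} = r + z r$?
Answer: $- \frac{7243552177429}{17708275205712} \approx -0.40905$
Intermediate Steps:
$Q{\left(T,f \right)} = -4 + 2 f$ ($Q{\left(T,f \right)} = -2 + \left(\left(f - 2\right) + f\right) = -2 + \left(\left(-2 + f\right) + f\right) = -2 + \left(-2 + 2 f\right) = -4 + 2 f$)
$p{\left(z,r \right)} = 6 - r - r z$ ($p{\left(z,r \right)} = 6 - \left(r + z r\right) = 6 - \left(r + r z\right) = 6 - r - r z$)
$\frac{p{\left(-168,O \right)}}{-31451} + \frac{1}{32292 \left(- 2906 Q{\left(6,-1 \right)}\right)} = \frac{6 - 77 - 77 \left(-168\right)}{-31451} + \frac{1}{32292 \left(- 2906 \left(-4 + 2 \left(-1\right)\right)\right)} = \left(6 - 77 + 12936\right) \left(- \frac{1}{31451}\right) + \frac{1}{32292 \left(- 2906 \left(-4 - 2\right)\right)} = 12865 \left(- \frac{1}{31451}\right) + \frac{1}{32292 \left(\left(-2906\right) \left(-6\right)\right)} = - \frac{12865}{31451} + \frac{1}{32292 \cdot 17436} = - \frac{12865}{31451} + \frac{1}{32292} \cdot \frac{1}{17436} = - \frac{12865}{31451} + \frac{1}{563043312} = - \frac{7243552177429}{17708275205712}$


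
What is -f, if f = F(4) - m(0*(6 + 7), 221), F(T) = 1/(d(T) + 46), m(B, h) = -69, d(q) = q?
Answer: -3451/50 ≈ -69.020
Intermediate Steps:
F(T) = 1/(46 + T) (F(T) = 1/(T + 46) = 1/(46 + T))
f = 3451/50 (f = 1/(46 + 4) - 1*(-69) = 1/50 + 69 = 3451/50 ≈ 69.020)
-f = -1*3451/50 = -3451/50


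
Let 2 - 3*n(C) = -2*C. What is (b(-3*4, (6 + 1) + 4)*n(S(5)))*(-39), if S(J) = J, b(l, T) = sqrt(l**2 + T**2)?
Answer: -156*sqrt(265) ≈ -2539.5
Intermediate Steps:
b(l, T) = sqrt(T**2 + l**2)
n(C) = 2/3 + 2*C/3 (n(C) = 2/3 - (-2)*C/3 = 2/3 + 2*C/3)
(b(-3*4, (6 + 1) + 4)*n(S(5)))*(-39) = (sqrt(((6 + 1) + 4)**2 + (-3*4)**2)*(2/3 + (2/3)*5))*(-39) = (sqrt((7 + 4)**2 + (-12)**2)*(2/3 + 10/3))*(-39) = (sqrt(11**2 + 144)*4)*(-39) = (sqrt(121 + 144)*4)*(-39) = (sqrt(265)*4)*(-39) = (4*sqrt(265))*(-39) = -156*sqrt(265)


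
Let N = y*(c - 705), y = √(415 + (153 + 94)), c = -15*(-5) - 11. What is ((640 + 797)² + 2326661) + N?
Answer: 4391630 - 641*√662 ≈ 4.3751e+6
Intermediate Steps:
c = 64 (c = 75 - 11 = 64)
y = √662 (y = √(415 + 247) = √662 ≈ 25.729)
N = -641*√662 (N = √662*(64 - 705) = √662*(-641) = -641*√662 ≈ -16493.)
((640 + 797)² + 2326661) + N = ((640 + 797)² + 2326661) - 641*√662 = (1437² + 2326661) - 641*√662 = (2064969 + 2326661) - 641*√662 = 4391630 - 641*√662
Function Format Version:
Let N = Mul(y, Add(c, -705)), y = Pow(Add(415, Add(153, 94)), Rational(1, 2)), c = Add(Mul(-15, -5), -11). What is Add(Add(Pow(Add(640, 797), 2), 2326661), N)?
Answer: Add(4391630, Mul(-641, Pow(662, Rational(1, 2)))) ≈ 4.3751e+6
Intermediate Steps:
c = 64 (c = Add(75, -11) = 64)
y = Pow(662, Rational(1, 2)) (y = Pow(Add(415, 247), Rational(1, 2)) = Pow(662, Rational(1, 2)) ≈ 25.729)
N = Mul(-641, Pow(662, Rational(1, 2))) (N = Mul(Pow(662, Rational(1, 2)), Add(64, -705)) = Mul(Pow(662, Rational(1, 2)), -641) = Mul(-641, Pow(662, Rational(1, 2))) ≈ -16493.)
Add(Add(Pow(Add(640, 797), 2), 2326661), N) = Add(Add(Pow(Add(640, 797), 2), 2326661), Mul(-641, Pow(662, Rational(1, 2)))) = Add(Add(Pow(1437, 2), 2326661), Mul(-641, Pow(662, Rational(1, 2)))) = Add(Add(2064969, 2326661), Mul(-641, Pow(662, Rational(1, 2)))) = Add(4391630, Mul(-641, Pow(662, Rational(1, 2))))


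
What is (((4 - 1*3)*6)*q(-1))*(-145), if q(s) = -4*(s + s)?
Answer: -6960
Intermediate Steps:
q(s) = -8*s
(((4 - 1*3)*6)*q(-1))*(-145) = (((4 - 1*3)*6)*(-8*(-1)))*(-145) = (((4 - 3)*6)*8)*(-145) = ((1*6)*8)*(-145) = (6*8)*(-145) = 48*(-145) = -6960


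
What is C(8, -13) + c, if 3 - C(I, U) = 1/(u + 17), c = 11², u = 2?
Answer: 2355/19 ≈ 123.95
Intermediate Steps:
c = 121
C(I, U) = 56/19 (C(I, U) = 3 - 1/(2 + 17) = 3 - 1/19 = 56/19)
C(8, -13) + c = 56/19 + 121 = 2355/19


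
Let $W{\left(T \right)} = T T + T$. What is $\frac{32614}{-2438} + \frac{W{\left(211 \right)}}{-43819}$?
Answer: $- \frac{33438467}{2322407} \approx -14.398$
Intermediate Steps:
$W{\left(T \right)} = T + T^{2}$ ($W{\left(T \right)} = T^{2} + T = T + T^{2}$)
$\frac{32614}{-2438} + \frac{W{\left(211 \right)}}{-43819} = \frac{32614}{-2438} + \frac{211 \left(1 + 211\right)}{-43819} = 32614 \left(- \frac{1}{2438}\right) + 211 \cdot 212 \left(- \frac{1}{43819}\right) = - \frac{709}{53} + 44732 \left(- \frac{1}{43819}\right) = - \frac{709}{53} - \frac{44732}{43819} = - \frac{33438467}{2322407}$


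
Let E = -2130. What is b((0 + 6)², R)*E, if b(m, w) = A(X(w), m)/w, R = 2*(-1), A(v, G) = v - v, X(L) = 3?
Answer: 0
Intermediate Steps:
A(v, G) = 0
R = -2
b(m, w) = 0 (b(m, w) = 0/w = 0)
b((0 + 6)², R)*E = 0*(-2130) = 0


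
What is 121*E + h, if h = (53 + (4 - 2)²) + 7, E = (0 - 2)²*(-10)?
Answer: -4776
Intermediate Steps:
E = -40 (E = (-2)²*(-10) = 4*(-10) = -40)
h = 64 (h = (53 + 2²) + 7 = (53 + 4) + 7 = 57 + 7 = 64)
121*E + h = 121*(-40) + 64 = -4840 + 64 = -4776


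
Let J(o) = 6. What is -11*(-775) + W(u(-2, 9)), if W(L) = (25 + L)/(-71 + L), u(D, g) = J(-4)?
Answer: 554094/65 ≈ 8524.5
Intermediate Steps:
u(D, g) = 6
W(L) = (25 + L)/(-71 + L)
-11*(-775) + W(u(-2, 9)) = -11*(-775) + (25 + 6)/(-71 + 6) = 8525 + 31/(-65) = 8525 - 1/65*31 = 8525 - 31/65 = 554094/65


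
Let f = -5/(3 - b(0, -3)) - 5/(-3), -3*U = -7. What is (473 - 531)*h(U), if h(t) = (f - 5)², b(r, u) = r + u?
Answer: -18125/18 ≈ -1006.9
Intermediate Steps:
U = 7/3 (U = -⅓*(-7) = 7/3 ≈ 2.3333)
f = ⅚ (f = -5/(3 - (0 - 3)) - 5/(-3) = -5/(3 - 1*(-3)) - 5*(-⅓) = -5/(3 + 3) + 5/3 = -5/6 + 5/3 = -5*⅙ + 5/3 = -⅚ + 5/3 = ⅚ ≈ 0.83333)
h(t) = 625/36 (h(t) = (⅚ - 5)² = (-25/6)² = 625/36)
(473 - 531)*h(U) = (473 - 531)*(625/36) = -58*625/36 = -18125/18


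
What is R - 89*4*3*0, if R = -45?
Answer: -45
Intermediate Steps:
R - 89*4*3*0 = -45 - 89*4*3*0 = -45 - 1068*0 = -45 - 89*0 = -45 + 0 = -45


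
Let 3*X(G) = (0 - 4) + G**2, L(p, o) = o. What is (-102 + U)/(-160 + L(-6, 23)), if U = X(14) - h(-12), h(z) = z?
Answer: 26/137 ≈ 0.18978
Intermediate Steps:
X(G) = -4/3 + G**2/3 (X(G) = ((0 - 4) + G**2)/3 = (-4 + G**2)/3 = -4/3 + G**2/3)
U = 76 (U = (-4/3 + (1/3)*14**2) - 1*(-12) = (-4/3 + (1/3)*196) + 12 = (-4/3 + 196/3) + 12 = 64 + 12 = 76)
(-102 + U)/(-160 + L(-6, 23)) = (-102 + 76)/(-160 + 23) = -26/(-137) = -26*(-1/137) = 26/137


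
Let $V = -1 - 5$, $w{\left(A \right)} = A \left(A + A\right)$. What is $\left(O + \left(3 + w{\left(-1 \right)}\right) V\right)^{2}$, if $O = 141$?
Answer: $12321$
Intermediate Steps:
$w{\left(A \right)} = 2 A^{2}$ ($w{\left(A \right)} = A 2 A = 2 A^{2}$)
$V = -6$ ($V = -1 - 5 = -6$)
$\left(O + \left(3 + w{\left(-1 \right)}\right) V\right)^{2} = \left(141 + \left(3 + 2 \left(-1\right)^{2}\right) \left(-6\right)\right)^{2} = \left(141 + \left(3 + 2 \cdot 1\right) \left(-6\right)\right)^{2} = \left(141 + \left(3 + 2\right) \left(-6\right)\right)^{2} = \left(141 + 5 \left(-6\right)\right)^{2} = \left(141 - 30\right)^{2} = 111^{2} = 12321$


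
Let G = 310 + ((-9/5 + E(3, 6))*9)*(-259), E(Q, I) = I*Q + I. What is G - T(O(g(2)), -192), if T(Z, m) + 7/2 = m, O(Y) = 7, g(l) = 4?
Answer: -512427/10 ≈ -51243.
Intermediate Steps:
E(Q, I) = I + I*Q
T(Z, m) = -7/2 + m
G = -257191/5 (G = 310 + ((-9/5 + 6*(1 + 3))*9)*(-259) = 310 + ((-9*1/5 + 6*4)*9)*(-259) = 310 + ((-9/5 + 24)*9)*(-259) = 310 + ((111/5)*9)*(-259) = 310 + (999/5)*(-259) = 310 - 258741/5 = -257191/5 ≈ -51438.)
G - T(O(g(2)), -192) = -257191/5 - (-7/2 - 192) = -257191/5 - 1*(-391/2) = -257191/5 + 391/2 = -512427/10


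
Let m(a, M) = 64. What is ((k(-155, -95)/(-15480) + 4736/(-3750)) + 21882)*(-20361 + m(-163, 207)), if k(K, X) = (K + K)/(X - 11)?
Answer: -45546041164177609/102555000 ≈ -4.4411e+8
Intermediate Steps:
k(K, X) = 2*K/(-11 + X) (k(K, X) = (2*K)/(-11 + X) = 2*K/(-11 + X))
((k(-155, -95)/(-15480) + 4736/(-3750)) + 21882)*(-20361 + m(-163, 207)) = (((2*(-155)/(-11 - 95))/(-15480) + 4736/(-3750)) + 21882)*(-20361 + 64) = (((2*(-155)/(-106))*(-1/15480) + 4736*(-1/3750)) + 21882)*(-20297) = (((2*(-155)*(-1/106))*(-1/15480) - 2368/1875) + 21882)*(-20297) = (((155/53)*(-1/15480) - 2368/1875) + 21882)*(-20297) = ((-31/164088 - 2368/1875) + 21882)*(-20297) = (-129539503/102555000 + 21882)*(-20297) = (2243978970497/102555000)*(-20297) = -45546041164177609/102555000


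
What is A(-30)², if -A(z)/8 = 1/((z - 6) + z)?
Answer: 16/1089 ≈ 0.014692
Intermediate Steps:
A(z) = -8/(-6 + 2*z) (A(z) = -8/((z - 6) + z) = -8/((-6 + z) + z) = -8/(-6 + 2*z))
A(-30)² = (-4/(-3 - 30))² = (-4/(-33))² = (-4*(-1/33))² = (4/33)² = 16/1089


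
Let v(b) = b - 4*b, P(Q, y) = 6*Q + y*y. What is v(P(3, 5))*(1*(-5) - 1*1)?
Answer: 774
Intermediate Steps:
P(Q, y) = y**2 + 6*Q (P(Q, y) = 6*Q + y**2 = y**2 + 6*Q)
v(b) = -3*b (v(b) = b - 4*b = -3*b)
v(P(3, 5))*(1*(-5) - 1*1) = (-3*(5**2 + 6*3))*(1*(-5) - 1*1) = (-3*(25 + 18))*(-5 - 1) = -3*43*(-6) = -129*(-6) = 774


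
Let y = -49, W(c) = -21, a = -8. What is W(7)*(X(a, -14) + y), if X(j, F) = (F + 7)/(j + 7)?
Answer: 882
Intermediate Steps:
X(j, F) = (7 + F)/(7 + j)
W(7)*(X(a, -14) + y) = -21*((7 - 14)/(7 - 8) - 49) = -21*(-7/(-1) - 49) = -21*(-1*(-7) - 49) = -21*(7 - 49) = -21*(-42) = 882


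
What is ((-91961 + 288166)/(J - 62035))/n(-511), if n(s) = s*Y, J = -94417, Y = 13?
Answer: 196205/1039310636 ≈ 0.00018878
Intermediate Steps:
n(s) = 13*s (n(s) = s*13 = 13*s)
((-91961 + 288166)/(J - 62035))/n(-511) = ((-91961 + 288166)/(-94417 - 62035))/((13*(-511))) = (196205/(-156452))/(-6643) = (196205*(-1/156452))*(-1/6643) = -196205/156452*(-1/6643) = 196205/1039310636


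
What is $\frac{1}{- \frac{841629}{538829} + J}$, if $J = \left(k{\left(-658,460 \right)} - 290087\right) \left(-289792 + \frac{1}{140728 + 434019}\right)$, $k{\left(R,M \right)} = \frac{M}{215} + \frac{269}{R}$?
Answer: $\frac{8762378798635322}{736604031749662702353354681} \approx 1.1896 \cdot 10^{-11}$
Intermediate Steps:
$k{\left(R,M \right)} = \frac{269}{R} + \frac{M}{215}$ ($k{\left(R,M \right)} = M \frac{1}{215} + \frac{269}{R} = \frac{M}{215} + \frac{269}{R} = \frac{269}{R} + \frac{M}{215}$)
$J = \frac{1367046004879746973407}{16261891618}$ ($J = \left(\left(\frac{269}{-658} + \frac{1}{215} \cdot 460\right) - 290087\right) \left(-289792 + \frac{1}{140728 + 434019}\right) = \left(\left(269 \left(- \frac{1}{658}\right) + \frac{92}{43}\right) - 290087\right) \left(-289792 + \frac{1}{574747}\right) = \left(\left(- \frac{269}{658} + \frac{92}{43}\right) - 290087\right) \left(-289792 + \frac{1}{574747}\right) = \left(\frac{48969}{28294} - 290087\right) \left(- \frac{166557082623}{574747}\right) = \left(- \frac{8207672609}{28294}\right) \left(- \frac{166557082623}{574747}\right) = \frac{1367046004879746973407}{16261891618} \approx 8.4064 \cdot 10^{10}$)
$\frac{1}{- \frac{841629}{538829} + J} = \frac{1}{- \frac{841629}{538829} + \frac{1367046004879746973407}{16261891618}} = \frac{1}{\frac{736604031749662702353354681}{8762378798635322}} = \frac{8762378798635322}{736604031749662702353354681}$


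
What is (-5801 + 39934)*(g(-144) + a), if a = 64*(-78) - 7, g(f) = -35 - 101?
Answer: -175272955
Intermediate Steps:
g(f) = -136
a = -4999 (a = -4992 - 7 = -4999)
(-5801 + 39934)*(g(-144) + a) = (-5801 + 39934)*(-136 - 4999) = 34133*(-5135) = -175272955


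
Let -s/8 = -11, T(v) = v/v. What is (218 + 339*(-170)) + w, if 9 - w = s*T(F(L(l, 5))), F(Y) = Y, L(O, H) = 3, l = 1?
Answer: -57491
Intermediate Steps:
T(v) = 1
s = 88 (s = -8*(-11) = 88)
w = -79 (w = 9 - 88 = -79)
(218 + 339*(-170)) + w = (218 + 339*(-170)) - 79 = (218 - 57630) - 79 = -57412 - 79 = -57491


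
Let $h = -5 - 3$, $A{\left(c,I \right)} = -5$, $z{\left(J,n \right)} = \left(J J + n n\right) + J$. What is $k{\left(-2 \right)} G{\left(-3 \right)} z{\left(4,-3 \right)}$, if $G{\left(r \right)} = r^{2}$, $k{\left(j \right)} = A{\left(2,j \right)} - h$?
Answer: $783$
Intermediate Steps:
$z{\left(J,n \right)} = J + J^{2} + n^{2}$ ($z{\left(J,n \right)} = \left(J^{2} + n^{2}\right) + J = J + J^{2} + n^{2}$)
$h = -8$ ($h = -5 - 3 = -8$)
$k{\left(j \right)} = 3$ ($k{\left(j \right)} = -5 - -8 = -5 + 8 = 3$)
$k{\left(-2 \right)} G{\left(-3 \right)} z{\left(4,-3 \right)} = 3 \left(-3\right)^{2} \left(4 + 4^{2} + \left(-3\right)^{2}\right) = 3 \cdot 9 \left(4 + 16 + 9\right) = 27 \cdot 29 = 783$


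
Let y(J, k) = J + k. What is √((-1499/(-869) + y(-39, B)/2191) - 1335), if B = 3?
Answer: 2*I*√1208340728005565/1903979 ≈ 36.514*I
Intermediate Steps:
√((-1499/(-869) + y(-39, B)/2191) - 1335) = √((-1499/(-869) + (-39 + 3)/2191) - 1335) = √((-1499*(-1/869) - 36*1/2191) - 1335) = √((1499/869 - 36/2191) - 1335) = √(3253025/1903979 - 1335) = √(-2538558940/1903979) = 2*I*√1208340728005565/1903979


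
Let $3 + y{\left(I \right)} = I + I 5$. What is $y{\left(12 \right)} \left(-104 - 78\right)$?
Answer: $-12558$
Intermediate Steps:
$y{\left(I \right)} = -3 + 6 I$ ($y{\left(I \right)} = -3 + \left(I + I 5\right) = -3 + \left(I + 5 I\right) = -3 + 6 I$)
$y{\left(12 \right)} \left(-104 - 78\right) = \left(-3 + 6 \cdot 12\right) \left(-104 - 78\right) = \left(-3 + 72\right) \left(-104 - 78\right) = 69 \left(-182\right) = -12558$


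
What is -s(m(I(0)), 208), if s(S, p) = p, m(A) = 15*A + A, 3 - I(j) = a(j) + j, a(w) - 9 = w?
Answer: -208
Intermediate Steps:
a(w) = 9 + w
I(j) = -6 - 2*j (I(j) = 3 - ((9 + j) + j) = 3 - (9 + 2*j) = 3 + (-9 - 2*j) = -6 - 2*j)
m(A) = 16*A
-s(m(I(0)), 208) = -1*208 = -208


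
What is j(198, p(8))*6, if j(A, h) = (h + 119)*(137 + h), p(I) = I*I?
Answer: 220698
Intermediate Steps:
p(I) = I²
j(A, h) = (119 + h)*(137 + h)
j(198, p(8))*6 = (16303 + (8²)² + 256*8²)*6 = (16303 + 64² + 256*64)*6 = (16303 + 4096 + 16384)*6 = 36783*6 = 220698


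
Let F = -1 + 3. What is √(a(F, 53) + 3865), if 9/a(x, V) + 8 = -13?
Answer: 2*√47341/7 ≈ 62.166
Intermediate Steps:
F = 2
a(x, V) = -3/7 (a(x, V) = 9/(-8 - 13) = 9/(-21) = 9*(-1/21) = -3/7)
√(a(F, 53) + 3865) = √(-3/7 + 3865) = √(27052/7) = 2*√47341/7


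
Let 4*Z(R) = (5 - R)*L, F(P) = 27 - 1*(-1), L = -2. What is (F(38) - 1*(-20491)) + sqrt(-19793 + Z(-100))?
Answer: 20519 + I*sqrt(79382)/2 ≈ 20519.0 + 140.87*I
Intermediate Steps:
F(P) = 28 (F(P) = 27 + 1 = 28)
Z(R) = -5/2 + R/2 (Z(R) = ((5 - R)*(-2))/4 = (-10 + 2*R)/4 = -5/2 + R/2)
(F(38) - 1*(-20491)) + sqrt(-19793 + Z(-100)) = (28 - 1*(-20491)) + sqrt(-19793 + (-5/2 + (1/2)*(-100))) = (28 + 20491) + sqrt(-19793 + (-5/2 - 50)) = 20519 + sqrt(-19793 - 105/2) = 20519 + sqrt(-39691/2) = 20519 + I*sqrt(79382)/2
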